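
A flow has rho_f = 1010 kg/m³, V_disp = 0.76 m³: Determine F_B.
Formula: F_B = \rho_f g V_{disp}
F_B = 1010·9.81·0.76 = 7530 N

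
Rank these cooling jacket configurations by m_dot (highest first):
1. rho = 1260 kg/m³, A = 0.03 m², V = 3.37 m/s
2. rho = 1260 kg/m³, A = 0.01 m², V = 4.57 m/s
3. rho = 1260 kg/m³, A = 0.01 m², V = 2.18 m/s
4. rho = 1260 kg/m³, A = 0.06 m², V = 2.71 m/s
Case 1: m_dot = 127.4 kg/s
Case 2: m_dot = 57.58 kg/s
Case 3: m_dot = 27.47 kg/s
Case 4: m_dot = 204.9 kg/s
Ranking (highest first): 4, 1, 2, 3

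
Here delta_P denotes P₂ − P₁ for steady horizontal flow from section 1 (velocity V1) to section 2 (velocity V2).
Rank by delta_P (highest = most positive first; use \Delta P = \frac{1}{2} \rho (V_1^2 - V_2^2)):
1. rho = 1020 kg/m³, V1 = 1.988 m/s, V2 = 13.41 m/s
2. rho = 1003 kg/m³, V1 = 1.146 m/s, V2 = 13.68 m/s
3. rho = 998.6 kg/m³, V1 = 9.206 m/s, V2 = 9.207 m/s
Case 1: delta_P = -89.7 kPa
Case 2: delta_P = -93.19 kPa
Case 3: delta_P = -0.009194 kPa
Ranking (highest first): 3, 1, 2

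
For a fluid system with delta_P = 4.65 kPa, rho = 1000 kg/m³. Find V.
Formula: V = \sqrt{\frac{2 \Delta P}{\rho}}
V = √(2·(4.65·1000)/1000) = 3.05 m/s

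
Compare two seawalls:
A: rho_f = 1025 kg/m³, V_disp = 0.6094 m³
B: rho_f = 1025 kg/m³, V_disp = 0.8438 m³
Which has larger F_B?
F_B(A) = 6128 N, F_B(B) = 8485 N. Answer: B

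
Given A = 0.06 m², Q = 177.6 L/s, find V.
Formula: Q = A V
Substituting knowns: 177.6 = 0.06·V·1000
Solving for V: V = (177.6/1000)/0.06 = 2.96 m/s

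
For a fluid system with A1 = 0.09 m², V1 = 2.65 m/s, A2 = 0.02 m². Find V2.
Formula: V_2 = \frac{A_1 V_1}{A_2}
V2 = 0.09·2.65/0.02 = 11.92 m/s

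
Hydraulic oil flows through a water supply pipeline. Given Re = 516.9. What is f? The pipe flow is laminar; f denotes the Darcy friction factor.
Formula: f = \frac{64}{Re}
f = 64/516.9 = 0.1238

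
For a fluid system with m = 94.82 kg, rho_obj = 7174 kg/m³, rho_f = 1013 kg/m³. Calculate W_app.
Formula: W_{app} = mg\left(1 - \frac{\rho_f}{\rho_{obj}}\right)
W_app = 94.82·9.81·(1 − 1013/7174) = 798.8 N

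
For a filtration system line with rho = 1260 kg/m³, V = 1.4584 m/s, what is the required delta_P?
Formula: V = \sqrt{\frac{2 \Delta P}{\rho}}
Substituting knowns: 1.4584 = √(2·(delta_P·1000)/1260)
Solving for delta_P: delta_P = 1.4584²·1260/2/1000 = 1.34 kPa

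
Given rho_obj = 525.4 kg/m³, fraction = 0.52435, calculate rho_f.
Formula: f_{sub} = \frac{\rho_{obj}}{\rho_f}
Substituting knowns: 0.52435 = 525.4/rho_f
Solving for rho_f: rho_f = 525.4/0.52435 = 1002 kg/m³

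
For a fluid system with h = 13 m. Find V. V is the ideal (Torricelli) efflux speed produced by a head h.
Formula: V = \sqrt{2 g h}
V = √(2·9.81·13) = 15.97 m/s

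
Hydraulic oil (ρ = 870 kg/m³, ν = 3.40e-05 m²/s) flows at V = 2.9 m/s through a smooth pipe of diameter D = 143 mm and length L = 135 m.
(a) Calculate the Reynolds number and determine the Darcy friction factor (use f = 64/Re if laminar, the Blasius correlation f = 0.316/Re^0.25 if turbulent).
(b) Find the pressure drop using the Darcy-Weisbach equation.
(a) Re = V·D/ν = 2.9·0.143/3.40e-05 = 12197 → turbulent (Re > 4000); f = 0.316/Re^0.25 = 0.316/12197^0.25 = 0.030069
(b) Darcy-Weisbach: ΔP = f·(L/D)·½ρV²/1000 = 0.030069·(135/0.143)·½·870·2.9²/1000 = 103.8 kPa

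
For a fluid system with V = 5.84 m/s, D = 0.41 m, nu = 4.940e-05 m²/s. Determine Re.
Formula: Re = \frac{V D}{\nu}
Re = 5.84·0.41/4.940e-05 = 48470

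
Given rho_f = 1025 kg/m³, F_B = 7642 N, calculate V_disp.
Formula: F_B = \rho_f g V_{disp}
Substituting knowns: 7642 = 1025·9.81·V_disp
Solving for V_disp: V_disp = 7642/(1025·9.81) = 0.76 m³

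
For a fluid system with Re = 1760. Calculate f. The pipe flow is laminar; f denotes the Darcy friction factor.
Formula: f = \frac{64}{Re}
f = 64/1760 = 0.03636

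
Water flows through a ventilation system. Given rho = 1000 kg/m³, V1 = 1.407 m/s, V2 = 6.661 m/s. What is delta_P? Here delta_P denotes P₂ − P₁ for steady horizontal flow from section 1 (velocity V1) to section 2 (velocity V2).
Formula: \Delta P = \frac{1}{2} \rho (V_1^2 - V_2^2)
delta_P = 0.5·1000·(1.407² − 6.661²)/1000 = -21.19 kPa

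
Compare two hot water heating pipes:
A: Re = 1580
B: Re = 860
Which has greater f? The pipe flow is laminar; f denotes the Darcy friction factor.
f(A) = 0.04051, f(B) = 0.07442. Answer: B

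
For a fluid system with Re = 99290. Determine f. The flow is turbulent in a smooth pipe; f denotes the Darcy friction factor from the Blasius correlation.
Formula: f = \frac{0.316}{Re^{0.25}}
f = 0.316/99290^0.25 = 0.0178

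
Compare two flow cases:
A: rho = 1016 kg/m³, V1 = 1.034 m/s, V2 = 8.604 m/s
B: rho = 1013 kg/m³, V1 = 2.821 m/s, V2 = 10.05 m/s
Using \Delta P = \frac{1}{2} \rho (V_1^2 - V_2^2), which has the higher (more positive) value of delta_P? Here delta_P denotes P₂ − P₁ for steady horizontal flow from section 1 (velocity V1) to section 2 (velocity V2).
delta_P(A) = -37.06 kPa, delta_P(B) = -47.13 kPa. Answer: A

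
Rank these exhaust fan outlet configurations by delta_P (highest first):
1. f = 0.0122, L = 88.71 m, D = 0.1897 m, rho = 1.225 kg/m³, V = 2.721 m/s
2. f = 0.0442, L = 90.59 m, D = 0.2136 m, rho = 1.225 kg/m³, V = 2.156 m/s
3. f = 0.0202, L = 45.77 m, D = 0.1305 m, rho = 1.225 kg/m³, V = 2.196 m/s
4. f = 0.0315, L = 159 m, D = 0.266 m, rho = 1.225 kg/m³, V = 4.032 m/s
Case 1: delta_P = 0.02587 kPa
Case 2: delta_P = 0.05337 kPa
Case 3: delta_P = 0.02093 kPa
Case 4: delta_P = 0.1875 kPa
Ranking (highest first): 4, 2, 1, 3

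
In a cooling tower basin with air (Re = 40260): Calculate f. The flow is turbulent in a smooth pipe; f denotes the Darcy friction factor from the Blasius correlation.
Formula: f = \frac{0.316}{Re^{0.25}}
f = 0.316/40260^0.25 = 0.02231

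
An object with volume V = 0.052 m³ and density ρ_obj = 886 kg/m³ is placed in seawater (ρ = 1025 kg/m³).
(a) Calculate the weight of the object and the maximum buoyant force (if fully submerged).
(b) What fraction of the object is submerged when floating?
(a) W=rho_obj*g*V=886*9.81*0.052=452.0 N; F_B(max)=rho*g*V=1025*9.81*0.052=522.9 N
(b) Floating fraction=rho_obj/rho=886/1025=0.864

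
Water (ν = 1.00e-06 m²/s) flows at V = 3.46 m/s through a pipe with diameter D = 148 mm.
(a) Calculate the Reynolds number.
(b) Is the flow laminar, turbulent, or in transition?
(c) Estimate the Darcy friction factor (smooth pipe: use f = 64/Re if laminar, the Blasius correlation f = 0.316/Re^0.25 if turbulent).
(a) Re = V·D/ν = 3.46·0.148/1.00e-06 = 512080
(b) Flow regime: turbulent (Re > 4000)
(c) Friction factor: f = 0.316/Re^0.25 = 0.316/512080^0.25 = 0.01181 (Blasius is strictly valid for Re ≲ 1e5; used here as the smooth-pipe estimate the problem specifies)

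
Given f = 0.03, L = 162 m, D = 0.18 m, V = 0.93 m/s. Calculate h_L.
Formula: h_L = f \frac{L}{D} \frac{V^2}{2g}
h_L = 0.03·(162/0.18)·0.93²/(2·9.81) = 1.19 m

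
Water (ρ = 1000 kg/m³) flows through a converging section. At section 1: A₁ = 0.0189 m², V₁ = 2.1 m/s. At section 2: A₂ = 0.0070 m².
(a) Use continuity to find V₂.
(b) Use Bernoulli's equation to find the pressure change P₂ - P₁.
(a) Continuity: A₁V₁=A₂V₂ -> V₂=A₁V₁/A₂=0.0189*2.1/0.0070=5.67 m/s
(b) Bernoulli: P₂-P₁=0.5*rho*(V₁^2-V₂^2)/1000=0.5*1000*(2.1^2-5.67^2)/1000=-13.87 kPa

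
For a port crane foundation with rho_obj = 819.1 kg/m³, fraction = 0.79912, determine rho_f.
Formula: f_{sub} = \frac{\rho_{obj}}{\rho_f}
Substituting knowns: 0.79912 = 819.1/rho_f
Solving for rho_f: rho_f = 819.1/0.79912 = 1025 kg/m³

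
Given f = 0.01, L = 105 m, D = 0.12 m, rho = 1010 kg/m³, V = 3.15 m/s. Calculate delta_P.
Formula: \Delta P = f \frac{L}{D} \frac{\rho V^2}{2}
delta_P = 0.01·(105/0.12)·0.5·1010·3.15²/1000 = 43.85 kPa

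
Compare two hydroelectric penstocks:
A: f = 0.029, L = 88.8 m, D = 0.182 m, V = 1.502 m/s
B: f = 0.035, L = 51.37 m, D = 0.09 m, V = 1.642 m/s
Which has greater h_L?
h_L(A) = 1.627 m, h_L(B) = 2.745 m. Answer: B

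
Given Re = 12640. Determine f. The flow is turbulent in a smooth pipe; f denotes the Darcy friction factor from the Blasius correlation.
Formula: f = \frac{0.316}{Re^{0.25}}
f = 0.316/12640^0.25 = 0.0298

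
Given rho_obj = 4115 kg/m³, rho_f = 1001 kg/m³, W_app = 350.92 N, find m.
Formula: W_{app} = mg\left(1 - \frac{\rho_f}{\rho_{obj}}\right)
Substituting knowns: 350.92 = m·9.81·(1 − 1001/4115)
Solving for m: m = 350.92/(9.81·(1 − 1001/4115)) = 47.27 kg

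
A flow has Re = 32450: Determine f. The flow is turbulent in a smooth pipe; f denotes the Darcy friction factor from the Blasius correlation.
Formula: f = \frac{0.316}{Re^{0.25}}
f = 0.316/32450^0.25 = 0.02354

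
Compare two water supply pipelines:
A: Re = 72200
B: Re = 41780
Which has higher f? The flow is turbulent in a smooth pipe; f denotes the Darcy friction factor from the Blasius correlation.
f(A) = 0.01928, f(B) = 0.0221. Answer: B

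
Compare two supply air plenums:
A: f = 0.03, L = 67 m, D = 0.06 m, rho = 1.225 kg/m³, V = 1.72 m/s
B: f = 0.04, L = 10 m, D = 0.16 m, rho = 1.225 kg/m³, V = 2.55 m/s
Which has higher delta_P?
delta_P(A) = 0.0607 kPa, delta_P(B) = 0.009957 kPa. Answer: A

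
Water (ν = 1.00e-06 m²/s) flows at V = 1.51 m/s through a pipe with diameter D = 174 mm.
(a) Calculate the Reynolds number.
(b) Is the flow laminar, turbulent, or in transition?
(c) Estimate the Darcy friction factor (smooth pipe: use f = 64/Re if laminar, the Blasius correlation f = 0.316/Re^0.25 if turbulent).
(a) Re = V·D/ν = 1.51·0.174/1.00e-06 = 262740
(b) Flow regime: turbulent (Re > 4000)
(c) Friction factor: f = 0.316/Re^0.25 = 0.316/262740^0.25 = 0.01396 (Blasius is strictly valid for Re ≲ 1e5; used here as the smooth-pipe estimate the problem specifies)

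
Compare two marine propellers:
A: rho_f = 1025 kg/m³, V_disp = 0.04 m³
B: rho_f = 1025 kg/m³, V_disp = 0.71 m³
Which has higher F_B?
F_B(A) = 402.2 N, F_B(B) = 7139 N. Answer: B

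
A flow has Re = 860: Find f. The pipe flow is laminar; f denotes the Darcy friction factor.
Formula: f = \frac{64}{Re}
f = 64/860 = 0.07442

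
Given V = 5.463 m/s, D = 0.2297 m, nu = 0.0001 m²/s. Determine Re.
Formula: Re = \frac{V D}{\nu}
Re = 5.463·0.2297/0.0001 = 12549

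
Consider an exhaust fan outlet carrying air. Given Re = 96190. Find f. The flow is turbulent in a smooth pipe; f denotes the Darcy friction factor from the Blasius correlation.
Formula: f = \frac{0.316}{Re^{0.25}}
f = 0.316/96190^0.25 = 0.01794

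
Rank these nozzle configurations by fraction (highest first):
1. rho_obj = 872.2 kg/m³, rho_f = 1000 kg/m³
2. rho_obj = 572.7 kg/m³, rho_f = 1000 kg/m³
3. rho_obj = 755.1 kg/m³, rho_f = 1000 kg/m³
Case 1: fraction = 0.8722
Case 2: fraction = 0.5727
Case 3: fraction = 0.7551
Ranking (highest first): 1, 3, 2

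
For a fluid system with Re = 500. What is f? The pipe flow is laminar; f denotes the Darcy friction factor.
Formula: f = \frac{64}{Re}
f = 64/500 = 0.128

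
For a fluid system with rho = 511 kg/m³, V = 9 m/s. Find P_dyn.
Formula: P_{dyn} = \frac{1}{2} \rho V^2
P_dyn = 0.5·511·9²/1000 = 20.7 kPa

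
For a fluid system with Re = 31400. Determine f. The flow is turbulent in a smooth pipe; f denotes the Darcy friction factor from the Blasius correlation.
Formula: f = \frac{0.316}{Re^{0.25}}
f = 0.316/31400^0.25 = 0.02374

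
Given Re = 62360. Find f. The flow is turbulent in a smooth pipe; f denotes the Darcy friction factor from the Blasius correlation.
Formula: f = \frac{0.316}{Re^{0.25}}
f = 0.316/62360^0.25 = 0.02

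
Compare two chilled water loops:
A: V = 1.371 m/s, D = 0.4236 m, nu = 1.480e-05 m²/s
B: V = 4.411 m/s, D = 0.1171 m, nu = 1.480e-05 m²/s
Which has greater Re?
Re(A) = 39240, Re(B) = 34901. Answer: A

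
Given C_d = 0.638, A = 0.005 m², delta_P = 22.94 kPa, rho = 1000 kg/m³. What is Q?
Formula: Q = C_d A \sqrt{\frac{2 \Delta P}{\rho}}
Q = 0.638·0.005·√(2·(22.94·1000)/1000)·1000 = 21.61 L/s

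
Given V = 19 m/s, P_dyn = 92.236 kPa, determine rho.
Formula: P_{dyn} = \frac{1}{2} \rho V^2
Substituting knowns: 92.236 = 0.5·rho·19²/1000
Solving for rho: rho = 2·(92.236·1000)/19² = 511 kg/m³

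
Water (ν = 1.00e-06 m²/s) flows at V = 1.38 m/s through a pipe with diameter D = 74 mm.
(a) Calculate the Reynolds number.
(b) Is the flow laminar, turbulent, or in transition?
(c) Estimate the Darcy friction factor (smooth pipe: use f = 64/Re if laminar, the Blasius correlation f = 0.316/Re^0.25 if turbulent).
(a) Re = V·D/ν = 1.38·0.074/1.00e-06 = 102120
(b) Flow regime: turbulent (Re > 4000)
(c) Friction factor: f = 0.316/Re^0.25 = 0.316/102120^0.25 = 0.01768 (Blasius is strictly valid for Re ≲ 1e5; used here as the smooth-pipe estimate the problem specifies)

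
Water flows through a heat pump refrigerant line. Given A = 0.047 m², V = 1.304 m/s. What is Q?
Formula: Q = A V
Q = 0.047·1.304·1000 = 61.29 L/s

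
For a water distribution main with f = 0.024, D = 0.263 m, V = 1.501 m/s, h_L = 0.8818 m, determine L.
Formula: h_L = f \frac{L}{D} \frac{V^2}{2g}
Substituting knowns: 0.8818 = 0.024·(L/0.263)·1.501²/(2·9.81)
Solving for L: L = 0.8818·2·9.81·0.263/(0.024·1.501²) = 84.15 m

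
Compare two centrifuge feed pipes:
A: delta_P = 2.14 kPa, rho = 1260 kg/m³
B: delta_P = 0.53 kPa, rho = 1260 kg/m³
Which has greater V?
V(A) = 1.843 m/s, V(B) = 0.9172 m/s. Answer: A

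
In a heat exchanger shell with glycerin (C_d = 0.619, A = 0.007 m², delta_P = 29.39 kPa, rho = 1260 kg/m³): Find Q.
Formula: Q = C_d A \sqrt{\frac{2 \Delta P}{\rho}}
Q = 0.619·0.007·√(2·(29.39·1000)/1260)·1000 = 29.59 L/s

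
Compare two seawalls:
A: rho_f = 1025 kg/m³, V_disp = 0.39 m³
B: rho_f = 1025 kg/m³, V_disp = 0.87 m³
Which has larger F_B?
F_B(A) = 3922 N, F_B(B) = 8748 N. Answer: B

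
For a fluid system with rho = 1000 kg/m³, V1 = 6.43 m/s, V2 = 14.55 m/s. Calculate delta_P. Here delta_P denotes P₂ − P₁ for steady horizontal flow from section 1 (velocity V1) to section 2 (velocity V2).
Formula: \Delta P = \frac{1}{2} \rho (V_1^2 - V_2^2)
delta_P = 0.5·1000·(6.43² − 14.55²)/1000 = -85.18 kPa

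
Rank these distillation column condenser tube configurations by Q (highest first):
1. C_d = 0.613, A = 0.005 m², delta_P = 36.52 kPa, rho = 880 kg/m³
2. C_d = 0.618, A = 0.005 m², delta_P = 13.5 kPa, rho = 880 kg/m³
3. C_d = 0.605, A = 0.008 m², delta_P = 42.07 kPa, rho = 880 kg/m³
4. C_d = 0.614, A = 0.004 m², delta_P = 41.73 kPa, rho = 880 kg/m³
Case 1: Q = 27.92 L/s
Case 2: Q = 17.12 L/s
Case 3: Q = 47.33 L/s
Case 4: Q = 23.92 L/s
Ranking (highest first): 3, 1, 4, 2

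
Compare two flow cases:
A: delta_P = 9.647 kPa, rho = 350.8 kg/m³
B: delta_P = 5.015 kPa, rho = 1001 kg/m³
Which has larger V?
V(A) = 7.416 m/s, V(B) = 3.165 m/s. Answer: A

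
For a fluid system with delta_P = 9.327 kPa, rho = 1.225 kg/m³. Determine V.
Formula: V = \sqrt{\frac{2 \Delta P}{\rho}}
V = √(2·(9.327·1000)/1.225) = 123.4 m/s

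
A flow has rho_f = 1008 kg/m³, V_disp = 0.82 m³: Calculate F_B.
Formula: F_B = \rho_f g V_{disp}
F_B = 1008·9.81·0.82 = 8109 N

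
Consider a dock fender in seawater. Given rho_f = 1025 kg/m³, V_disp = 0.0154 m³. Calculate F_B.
Formula: F_B = \rho_f g V_{disp}
F_B = 1025·9.81·0.0154 = 154.9 N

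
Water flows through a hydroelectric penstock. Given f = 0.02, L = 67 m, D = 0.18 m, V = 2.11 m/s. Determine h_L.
Formula: h_L = f \frac{L}{D} \frac{V^2}{2g}
h_L = 0.02·(67/0.18)·2.11²/(2·9.81) = 1.689 m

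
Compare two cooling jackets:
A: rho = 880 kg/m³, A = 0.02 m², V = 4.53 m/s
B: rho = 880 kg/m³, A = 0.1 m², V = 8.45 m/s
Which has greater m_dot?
m_dot(A) = 79.73 kg/s, m_dot(B) = 743.6 kg/s. Answer: B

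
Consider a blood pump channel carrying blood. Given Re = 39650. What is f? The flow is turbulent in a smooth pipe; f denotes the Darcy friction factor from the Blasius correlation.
Formula: f = \frac{0.316}{Re^{0.25}}
f = 0.316/39650^0.25 = 0.02239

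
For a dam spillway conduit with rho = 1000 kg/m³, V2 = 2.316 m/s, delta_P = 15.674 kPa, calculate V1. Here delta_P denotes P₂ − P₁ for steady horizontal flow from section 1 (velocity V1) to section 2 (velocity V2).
Formula: \Delta P = \frac{1}{2} \rho (V_1^2 - V_2^2)
Substituting knowns: 15.674 = 0.5·1000·(V1² − 2.316²)/1000
Solving for V1: V1 = √(2.316² + 2·(15.674·1000)/1000) = 6.059 m/s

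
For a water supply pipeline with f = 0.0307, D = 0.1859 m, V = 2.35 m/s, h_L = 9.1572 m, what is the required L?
Formula: h_L = f \frac{L}{D} \frac{V^2}{2g}
Substituting knowns: 9.1572 = 0.0307·(L/0.1859)·2.35²/(2·9.81)
Solving for L: L = 9.1572·2·9.81·0.1859/(0.0307·2.35²) = 197 m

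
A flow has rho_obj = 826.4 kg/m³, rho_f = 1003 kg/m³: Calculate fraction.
Formula: f_{sub} = \frac{\rho_{obj}}{\rho_f}
fraction = 826.4/1003 = 0.8239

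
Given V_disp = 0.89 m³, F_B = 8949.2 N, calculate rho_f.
Formula: F_B = \rho_f g V_{disp}
Substituting knowns: 8949.2 = rho_f·9.81·0.89
Solving for rho_f: rho_f = 8949.2/(9.81·0.89) = 1025 kg/m³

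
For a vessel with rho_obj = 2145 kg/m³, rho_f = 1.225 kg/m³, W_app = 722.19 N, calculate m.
Formula: W_{app} = mg\left(1 - \frac{\rho_f}{\rho_{obj}}\right)
Substituting knowns: 722.19 = m·9.81·(1 − 1.225/2145)
Solving for m: m = 722.19/(9.81·(1 − 1.225/2145)) = 73.66 kg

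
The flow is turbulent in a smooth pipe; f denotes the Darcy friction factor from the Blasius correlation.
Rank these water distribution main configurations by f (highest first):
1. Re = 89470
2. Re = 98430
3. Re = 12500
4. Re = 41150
Case 1: f = 0.01827
Case 2: f = 0.01784
Case 3: f = 0.02989
Case 4: f = 0.02219
Ranking (highest first): 3, 4, 1, 2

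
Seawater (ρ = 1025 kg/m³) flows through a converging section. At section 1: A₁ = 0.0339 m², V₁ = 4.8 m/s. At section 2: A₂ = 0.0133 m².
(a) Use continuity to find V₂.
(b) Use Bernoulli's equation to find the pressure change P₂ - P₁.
(a) Continuity: A₁V₁=A₂V₂ -> V₂=A₁V₁/A₂=0.0339*4.8/0.0133=12.23 m/s
(b) Bernoulli: P₂-P₁=0.5*rho*(V₁^2-V₂^2)/1000=0.5*1025*(4.8^2-12.23^2)/1000=-64.85 kPa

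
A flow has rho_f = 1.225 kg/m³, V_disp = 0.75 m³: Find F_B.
Formula: F_B = \rho_f g V_{disp}
F_B = 1.225·9.81·0.75 = 9.013 N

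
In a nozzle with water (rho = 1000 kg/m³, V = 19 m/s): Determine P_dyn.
Formula: P_{dyn} = \frac{1}{2} \rho V^2
P_dyn = 0.5·1000·19²/1000 = 180.5 kPa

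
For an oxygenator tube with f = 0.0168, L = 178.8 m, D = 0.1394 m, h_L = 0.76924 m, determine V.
Formula: h_L = f \frac{L}{D} \frac{V^2}{2g}
Substituting knowns: 0.76924 = 0.0168·(178.8/0.1394)·V²/(2·9.81)
Solving for V: V = √(0.76924·2·9.81/(0.0168·(178.8/0.1394))) = 0.8369 m/s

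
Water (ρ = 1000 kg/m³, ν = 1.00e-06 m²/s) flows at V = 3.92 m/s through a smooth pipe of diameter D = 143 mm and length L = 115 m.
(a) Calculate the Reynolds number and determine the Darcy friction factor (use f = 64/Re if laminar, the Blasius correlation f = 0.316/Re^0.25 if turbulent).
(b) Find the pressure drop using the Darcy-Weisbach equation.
(a) Re = V·D/ν = 3.92·0.143/1.00e-06 = 560560 → turbulent (Re > 4000); f = 0.316/Re^0.25 = 0.316/560560^0.25 = 0.011549 (Blasius is strictly valid for Re ≲ 1e5; used here as the smooth-pipe estimate the problem specifies)
(b) Darcy-Weisbach: ΔP = f·(L/D)·½ρV²/1000 = 0.011549·(115/0.143)·½·1000·3.92²/1000 = 71.36 kPa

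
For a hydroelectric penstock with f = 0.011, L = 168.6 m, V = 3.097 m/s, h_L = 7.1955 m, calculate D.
Formula: h_L = f \frac{L}{D} \frac{V^2}{2g}
Substituting knowns: 7.1955 = 0.011·(168.6/D)·3.097²/(2·9.81)
Solving for D: D = 0.011·168.6·3.097²/(2·9.81·7.1955) = 0.126 m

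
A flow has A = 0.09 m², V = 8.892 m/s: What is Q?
Formula: Q = A V
Q = 0.09·8.892·1000 = 800.3 L/s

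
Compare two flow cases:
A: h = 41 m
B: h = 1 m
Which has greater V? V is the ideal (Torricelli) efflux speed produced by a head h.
V(A) = 28.36 m/s, V(B) = 4.429 m/s. Answer: A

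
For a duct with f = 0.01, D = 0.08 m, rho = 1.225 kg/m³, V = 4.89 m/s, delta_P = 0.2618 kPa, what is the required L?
Formula: \Delta P = f \frac{L}{D} \frac{\rho V^2}{2}
Substituting knowns: 0.2618 = 0.01·(L/0.08)·0.5·1.225·4.89²/1000
Solving for L: L = (0.2618·1000)·0.08/(0.01·0.5·1.225·4.89²) = 143 m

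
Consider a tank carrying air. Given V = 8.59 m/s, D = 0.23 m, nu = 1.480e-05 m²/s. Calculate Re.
Formula: Re = \frac{V D}{\nu}
Re = 8.59·0.23/1.480e-05 = 133493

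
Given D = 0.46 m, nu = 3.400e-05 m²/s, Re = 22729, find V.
Formula: Re = \frac{V D}{\nu}
Substituting knowns: 22729 = V·0.46/3.400e-05
Solving for V: V = 22729·3.400e-05/0.46 = 1.68 m/s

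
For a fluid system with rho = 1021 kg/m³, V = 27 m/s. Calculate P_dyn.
Formula: P_{dyn} = \frac{1}{2} \rho V^2
P_dyn = 0.5·1021·27²/1000 = 372.2 kPa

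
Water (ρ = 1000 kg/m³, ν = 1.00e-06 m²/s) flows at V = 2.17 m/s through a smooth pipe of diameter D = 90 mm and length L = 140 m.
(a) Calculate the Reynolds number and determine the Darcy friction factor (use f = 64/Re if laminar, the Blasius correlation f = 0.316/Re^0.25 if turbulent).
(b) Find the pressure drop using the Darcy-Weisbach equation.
(a) Re = V·D/ν = 2.17·0.09/1.00e-06 = 195300 → turbulent (Re > 4000); f = 0.316/Re^0.25 = 0.316/195300^0.25 = 0.015032 (Blasius is strictly valid for Re ≲ 1e5; used here as the smooth-pipe estimate the problem specifies)
(b) Darcy-Weisbach: ΔP = f·(L/D)·½ρV²/1000 = 0.015032·(140/0.090)·½·1000·2.17²/1000 = 55.05 kPa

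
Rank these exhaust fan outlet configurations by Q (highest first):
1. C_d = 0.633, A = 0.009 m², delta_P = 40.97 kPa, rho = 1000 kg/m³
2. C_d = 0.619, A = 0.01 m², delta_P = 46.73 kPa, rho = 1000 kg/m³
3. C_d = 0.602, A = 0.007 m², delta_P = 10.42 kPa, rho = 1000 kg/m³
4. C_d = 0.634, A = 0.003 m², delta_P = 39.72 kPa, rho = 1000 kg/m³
Case 1: Q = 51.57 L/s
Case 2: Q = 59.84 L/s
Case 3: Q = 19.24 L/s
Case 4: Q = 16.95 L/s
Ranking (highest first): 2, 1, 3, 4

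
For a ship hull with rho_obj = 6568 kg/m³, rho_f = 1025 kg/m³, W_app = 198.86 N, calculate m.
Formula: W_{app} = mg\left(1 - \frac{\rho_f}{\rho_{obj}}\right)
Substituting knowns: 198.86 = m·9.81·(1 − 1025/6568)
Solving for m: m = 198.86/(9.81·(1 − 1025/6568)) = 24.02 kg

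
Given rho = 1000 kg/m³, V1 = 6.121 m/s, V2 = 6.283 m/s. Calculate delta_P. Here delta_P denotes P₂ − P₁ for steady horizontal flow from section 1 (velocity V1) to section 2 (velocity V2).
Formula: \Delta P = \frac{1}{2} \rho (V_1^2 - V_2^2)
delta_P = 0.5·1000·(6.121² − 6.283²)/1000 = -1.005 kPa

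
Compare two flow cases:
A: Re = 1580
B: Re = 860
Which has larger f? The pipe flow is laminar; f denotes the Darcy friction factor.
f(A) = 0.04051, f(B) = 0.07442. Answer: B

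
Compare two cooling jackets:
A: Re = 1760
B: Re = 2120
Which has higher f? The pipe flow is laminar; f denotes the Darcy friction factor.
f(A) = 0.03636, f(B) = 0.03019. Answer: A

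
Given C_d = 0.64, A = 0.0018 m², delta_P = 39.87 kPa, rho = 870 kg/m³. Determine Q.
Formula: Q = C_d A \sqrt{\frac{2 \Delta P}{\rho}}
Q = 0.64·0.0018·√(2·(39.87·1000)/870)·1000 = 11.03 L/s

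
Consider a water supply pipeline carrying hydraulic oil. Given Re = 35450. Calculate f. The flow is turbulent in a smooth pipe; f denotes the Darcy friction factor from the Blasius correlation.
Formula: f = \frac{0.316}{Re^{0.25}}
f = 0.316/35450^0.25 = 0.02303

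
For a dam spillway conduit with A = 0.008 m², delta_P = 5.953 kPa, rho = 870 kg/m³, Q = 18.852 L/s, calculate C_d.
Formula: Q = C_d A \sqrt{\frac{2 \Delta P}{\rho}}
Substituting knowns: 18.852 = C_d·0.008·√(2·(5.953·1000)/870)·1000
Solving for C_d: C_d = (18.852/1000)/(0.008·√(2·(5.953·1000)/870)) = 0.637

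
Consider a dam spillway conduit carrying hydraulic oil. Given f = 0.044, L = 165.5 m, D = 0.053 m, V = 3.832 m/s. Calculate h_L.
Formula: h_L = f \frac{L}{D} \frac{V^2}{2g}
h_L = 0.044·(165.5/0.053)·3.832²/(2·9.81) = 102.8 m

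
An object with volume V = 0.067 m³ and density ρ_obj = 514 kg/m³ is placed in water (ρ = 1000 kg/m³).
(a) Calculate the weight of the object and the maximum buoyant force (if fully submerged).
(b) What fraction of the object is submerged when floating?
(a) W=rho_obj*g*V=514*9.81*0.067=337.8 N; F_B(max)=rho*g*V=1000*9.81*0.067=657.3 N
(b) Floating fraction=rho_obj/rho=514/1000=0.514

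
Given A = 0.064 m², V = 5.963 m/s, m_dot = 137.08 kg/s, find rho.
Formula: \dot{m} = \rho A V
Substituting knowns: 137.08 = rho·0.064·5.963
Solving for rho: rho = 137.08/(0.064·5.963) = 359.2 kg/m³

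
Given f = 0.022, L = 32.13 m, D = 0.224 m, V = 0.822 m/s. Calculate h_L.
Formula: h_L = f \frac{L}{D} \frac{V^2}{2g}
h_L = 0.022·(32.13/0.224)·0.822²/(2·9.81) = 0.1087 m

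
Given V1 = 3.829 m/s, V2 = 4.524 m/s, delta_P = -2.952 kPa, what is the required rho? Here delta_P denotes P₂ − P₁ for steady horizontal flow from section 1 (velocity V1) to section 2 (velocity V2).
Formula: \Delta P = \frac{1}{2} \rho (V_1^2 - V_2^2)
Substituting knowns: -2.952 = 0.5·rho·(3.829² − 4.524²)/1000
Solving for rho: rho = 2·(-2.952·1000)/(3.829² − 4.524²) = 1017 kg/m³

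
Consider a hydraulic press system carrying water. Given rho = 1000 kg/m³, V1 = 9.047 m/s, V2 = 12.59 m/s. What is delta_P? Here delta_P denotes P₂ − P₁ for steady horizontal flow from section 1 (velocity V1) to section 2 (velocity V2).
Formula: \Delta P = \frac{1}{2} \rho (V_1^2 - V_2^2)
delta_P = 0.5·1000·(9.047² − 12.59²)/1000 = -38.33 kPa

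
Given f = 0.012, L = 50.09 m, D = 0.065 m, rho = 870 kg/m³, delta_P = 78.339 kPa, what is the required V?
Formula: \Delta P = f \frac{L}{D} \frac{\rho V^2}{2}
Substituting knowns: 78.339 = 0.012·(50.09/0.065)·0.5·870·V²/1000
Solving for V: V = √((78.339·1000)/(0.012·(50.09/0.065)·0.5·870)) = 4.413 m/s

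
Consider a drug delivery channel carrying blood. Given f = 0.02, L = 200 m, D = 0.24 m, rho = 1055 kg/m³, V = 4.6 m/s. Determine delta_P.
Formula: \Delta P = f \frac{L}{D} \frac{\rho V^2}{2}
delta_P = 0.02·(200/0.24)·0.5·1055·4.6²/1000 = 186 kPa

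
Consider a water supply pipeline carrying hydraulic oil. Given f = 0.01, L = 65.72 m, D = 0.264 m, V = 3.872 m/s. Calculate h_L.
Formula: h_L = f \frac{L}{D} \frac{V^2}{2g}
h_L = 0.01·(65.72/0.264)·3.872²/(2·9.81) = 1.902 m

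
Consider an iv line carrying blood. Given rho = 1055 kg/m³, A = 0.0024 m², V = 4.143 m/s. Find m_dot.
Formula: \dot{m} = \rho A V
m_dot = 1055·0.0024·4.143 = 10.49 kg/s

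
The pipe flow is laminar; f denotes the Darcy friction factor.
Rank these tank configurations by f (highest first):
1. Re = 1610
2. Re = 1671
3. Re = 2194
Case 1: f = 0.03975
Case 2: f = 0.0383
Case 3: f = 0.02917
Ranking (highest first): 1, 2, 3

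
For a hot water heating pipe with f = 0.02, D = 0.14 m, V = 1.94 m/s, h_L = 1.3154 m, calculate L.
Formula: h_L = f \frac{L}{D} \frac{V^2}{2g}
Substituting knowns: 1.3154 = 0.02·(L/0.14)·1.94²/(2·9.81)
Solving for L: L = 1.3154·2·9.81·0.14/(0.02·1.94²) = 48 m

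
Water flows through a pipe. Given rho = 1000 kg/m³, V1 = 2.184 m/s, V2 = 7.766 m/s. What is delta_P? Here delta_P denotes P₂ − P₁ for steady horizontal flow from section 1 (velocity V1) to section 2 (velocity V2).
Formula: \Delta P = \frac{1}{2} \rho (V_1^2 - V_2^2)
delta_P = 0.5·1000·(2.184² − 7.766²)/1000 = -27.77 kPa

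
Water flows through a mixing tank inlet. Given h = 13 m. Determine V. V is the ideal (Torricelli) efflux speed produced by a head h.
Formula: V = \sqrt{2 g h}
V = √(2·9.81·13) = 15.97 m/s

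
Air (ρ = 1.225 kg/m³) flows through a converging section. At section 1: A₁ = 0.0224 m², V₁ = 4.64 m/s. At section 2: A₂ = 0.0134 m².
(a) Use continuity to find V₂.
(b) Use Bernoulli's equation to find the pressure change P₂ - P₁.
(a) Continuity: A₁V₁=A₂V₂ -> V₂=A₁V₁/A₂=0.0224*4.64/0.0134=7.76 m/s
(b) Bernoulli: P₂-P₁=0.5*rho*(V₁^2-V₂^2)/1000=0.5*1.225*(4.64^2-7.76^2)/1000=-0.0237 kPa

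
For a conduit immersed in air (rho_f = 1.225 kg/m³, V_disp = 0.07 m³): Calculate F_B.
Formula: F_B = \rho_f g V_{disp}
F_B = 1.225·9.81·0.07 = 0.8412 N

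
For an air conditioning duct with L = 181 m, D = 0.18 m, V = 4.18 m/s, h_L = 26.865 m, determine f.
Formula: h_L = f \frac{L}{D} \frac{V^2}{2g}
Substituting knowns: 26.865 = f·(181/0.18)·4.18²/(2·9.81)
Solving for f: f = 26.865·2·9.81/((181/0.18)·4.18²) = 0.03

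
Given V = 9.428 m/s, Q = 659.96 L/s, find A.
Formula: Q = A V
Substituting knowns: 659.96 = A·9.428·1000
Solving for A: A = (659.96/1000)/9.428 = 0.07 m²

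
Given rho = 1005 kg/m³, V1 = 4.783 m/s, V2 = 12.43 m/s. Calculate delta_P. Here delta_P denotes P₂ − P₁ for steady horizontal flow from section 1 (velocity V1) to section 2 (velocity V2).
Formula: \Delta P = \frac{1}{2} \rho (V_1^2 - V_2^2)
delta_P = 0.5·1005·(4.783² − 12.43²)/1000 = -66.14 kPa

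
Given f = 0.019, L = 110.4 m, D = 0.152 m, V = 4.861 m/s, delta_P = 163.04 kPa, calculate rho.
Formula: \Delta P = f \frac{L}{D} \frac{\rho V^2}{2}
Substituting knowns: 163.04 = 0.019·(110.4/0.152)·0.5·rho·4.861²/1000
Solving for rho: rho = (163.04·1000)/(0.019·(110.4/0.152)·0.5·4.861²) = 1000 kg/m³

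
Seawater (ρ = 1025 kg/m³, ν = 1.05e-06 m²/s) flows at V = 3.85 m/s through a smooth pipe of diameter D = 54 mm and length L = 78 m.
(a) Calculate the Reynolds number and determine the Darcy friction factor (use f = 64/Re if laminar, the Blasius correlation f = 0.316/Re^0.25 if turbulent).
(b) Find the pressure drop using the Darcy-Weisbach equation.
(a) Re = V·D/ν = 3.85·0.054/1.05e-06 = 198000 → turbulent (Re > 4000); f = 0.316/Re^0.25 = 0.316/198000^0.25 = 0.01498 (Blasius is strictly valid for Re ≲ 1e5; used here as the smooth-pipe estimate the problem specifies)
(b) Darcy-Weisbach: ΔP = f·(L/D)·½ρV²/1000 = 0.01498·(78/0.054)·½·1025·3.85²/1000 = 164.4 kPa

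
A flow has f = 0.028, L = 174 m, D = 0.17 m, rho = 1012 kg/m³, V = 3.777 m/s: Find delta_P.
Formula: \Delta P = f \frac{L}{D} \frac{\rho V^2}{2}
delta_P = 0.028·(174/0.17)·0.5·1012·3.777²/1000 = 206.9 kPa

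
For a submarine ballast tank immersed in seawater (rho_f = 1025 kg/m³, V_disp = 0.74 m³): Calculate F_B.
Formula: F_B = \rho_f g V_{disp}
F_B = 1025·9.81·0.74 = 7441 N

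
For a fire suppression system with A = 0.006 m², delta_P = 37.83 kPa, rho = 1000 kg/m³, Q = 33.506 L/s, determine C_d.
Formula: Q = C_d A \sqrt{\frac{2 \Delta P}{\rho}}
Substituting knowns: 33.506 = C_d·0.006·√(2·(37.83·1000)/1000)·1000
Solving for C_d: C_d = (33.506/1000)/(0.006·√(2·(37.83·1000)/1000)) = 0.642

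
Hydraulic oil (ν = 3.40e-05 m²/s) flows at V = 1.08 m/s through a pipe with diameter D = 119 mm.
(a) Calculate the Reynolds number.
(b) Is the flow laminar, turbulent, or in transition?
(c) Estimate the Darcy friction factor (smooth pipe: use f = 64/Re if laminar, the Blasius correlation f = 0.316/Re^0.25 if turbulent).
(a) Re = V·D/ν = 1.08·0.119/3.40e-05 = 3780
(b) Flow regime: transition (2300 ≤ Re ≤ 4000)
(c) Friction factor: f ≈ 0.04 (transitional regime, no simple correlation)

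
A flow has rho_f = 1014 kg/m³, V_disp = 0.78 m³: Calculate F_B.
Formula: F_B = \rho_f g V_{disp}
F_B = 1014·9.81·0.78 = 7759 N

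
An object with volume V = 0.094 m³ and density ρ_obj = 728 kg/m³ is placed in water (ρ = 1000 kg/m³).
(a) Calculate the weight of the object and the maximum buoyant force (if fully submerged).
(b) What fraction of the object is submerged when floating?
(a) W=rho_obj*g*V=728*9.81*0.094=671.3 N; F_B(max)=rho*g*V=1000*9.81*0.094=922.1 N
(b) Floating fraction=rho_obj/rho=728/1000=0.728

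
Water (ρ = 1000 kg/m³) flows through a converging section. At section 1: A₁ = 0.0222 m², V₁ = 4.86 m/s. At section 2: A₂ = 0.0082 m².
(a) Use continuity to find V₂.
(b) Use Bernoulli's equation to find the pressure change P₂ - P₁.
(a) Continuity: A₁V₁=A₂V₂ -> V₂=A₁V₁/A₂=0.0222*4.86/0.0082=13.16 m/s
(b) Bernoulli: P₂-P₁=0.5*rho*(V₁^2-V₂^2)/1000=0.5*1000*(4.86^2-13.16^2)/1000=-74.78 kPa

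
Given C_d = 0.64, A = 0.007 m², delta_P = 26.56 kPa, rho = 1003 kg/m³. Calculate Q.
Formula: Q = C_d A \sqrt{\frac{2 \Delta P}{\rho}}
Q = 0.64·0.007·√(2·(26.56·1000)/1003)·1000 = 32.6 L/s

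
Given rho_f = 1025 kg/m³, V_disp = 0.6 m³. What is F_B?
Formula: F_B = \rho_f g V_{disp}
F_B = 1025·9.81·0.6 = 6033 N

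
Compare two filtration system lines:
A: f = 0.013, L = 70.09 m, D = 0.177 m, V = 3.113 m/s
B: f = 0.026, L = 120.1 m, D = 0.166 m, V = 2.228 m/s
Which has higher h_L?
h_L(A) = 2.543 m, h_L(B) = 4.759 m. Answer: B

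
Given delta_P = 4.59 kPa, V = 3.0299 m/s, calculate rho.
Formula: V = \sqrt{\frac{2 \Delta P}{\rho}}
Substituting knowns: 3.0299 = √(2·(4.59·1000)/rho)
Solving for rho: rho = 2·(4.59·1000)/3.0299² = 1000 kg/m³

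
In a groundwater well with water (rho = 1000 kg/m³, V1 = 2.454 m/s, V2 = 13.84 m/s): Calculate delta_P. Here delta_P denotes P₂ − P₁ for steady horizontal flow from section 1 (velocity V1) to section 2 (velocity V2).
Formula: \Delta P = \frac{1}{2} \rho (V_1^2 - V_2^2)
delta_P = 0.5·1000·(2.454² − 13.84²)/1000 = -92.76 kPa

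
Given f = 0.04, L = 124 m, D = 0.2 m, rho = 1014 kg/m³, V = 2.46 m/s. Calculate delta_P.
Formula: \Delta P = f \frac{L}{D} \frac{\rho V^2}{2}
delta_P = 0.04·(124/0.2)·0.5·1014·2.46²/1000 = 76.09 kPa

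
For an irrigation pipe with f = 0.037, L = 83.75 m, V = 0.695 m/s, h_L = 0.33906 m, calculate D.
Formula: h_L = f \frac{L}{D} \frac{V^2}{2g}
Substituting knowns: 0.33906 = 0.037·(83.75/D)·0.695²/(2·9.81)
Solving for D: D = 0.037·83.75·0.695²/(2·9.81·0.33906) = 0.225 m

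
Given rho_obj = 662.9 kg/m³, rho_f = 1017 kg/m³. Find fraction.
Formula: f_{sub} = \frac{\rho_{obj}}{\rho_f}
fraction = 662.9/1017 = 0.6518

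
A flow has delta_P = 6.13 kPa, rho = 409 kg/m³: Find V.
Formula: V = \sqrt{\frac{2 \Delta P}{\rho}}
V = √(2·(6.13·1000)/409) = 5.475 m/s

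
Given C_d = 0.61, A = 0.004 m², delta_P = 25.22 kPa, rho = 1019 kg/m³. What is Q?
Formula: Q = C_d A \sqrt{\frac{2 \Delta P}{\rho}}
Q = 0.61·0.004·√(2·(25.22·1000)/1019)·1000 = 17.17 L/s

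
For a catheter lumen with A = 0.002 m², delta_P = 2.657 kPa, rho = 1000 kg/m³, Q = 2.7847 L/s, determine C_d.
Formula: Q = C_d A \sqrt{\frac{2 \Delta P}{\rho}}
Substituting knowns: 2.7847 = C_d·0.002·√(2·(2.657·1000)/1000)·1000
Solving for C_d: C_d = (2.7847/1000)/(0.002·√(2·(2.657·1000)/1000)) = 0.604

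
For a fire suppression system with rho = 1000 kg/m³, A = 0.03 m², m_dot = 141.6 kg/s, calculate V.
Formula: \dot{m} = \rho A V
Substituting knowns: 141.6 = 1000·0.03·V
Solving for V: V = 141.6/(1000·0.03) = 4.72 m/s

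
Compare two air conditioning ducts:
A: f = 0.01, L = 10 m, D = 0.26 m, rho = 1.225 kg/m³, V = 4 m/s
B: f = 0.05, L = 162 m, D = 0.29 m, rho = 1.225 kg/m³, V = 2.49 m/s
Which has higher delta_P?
delta_P(A) = 0.003769 kPa, delta_P(B) = 0.1061 kPa. Answer: B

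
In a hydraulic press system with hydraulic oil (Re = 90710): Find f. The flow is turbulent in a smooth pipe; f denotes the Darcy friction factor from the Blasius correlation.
Formula: f = \frac{0.316}{Re^{0.25}}
f = 0.316/90710^0.25 = 0.01821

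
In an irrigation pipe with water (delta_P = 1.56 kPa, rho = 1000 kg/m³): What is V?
Formula: V = \sqrt{\frac{2 \Delta P}{\rho}}
V = √(2·(1.56·1000)/1000) = 1.766 m/s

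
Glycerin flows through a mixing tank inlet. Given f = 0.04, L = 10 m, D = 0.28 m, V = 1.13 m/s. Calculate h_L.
Formula: h_L = f \frac{L}{D} \frac{V^2}{2g}
h_L = 0.04·(10/0.28)·1.13²/(2·9.81) = 0.09297 m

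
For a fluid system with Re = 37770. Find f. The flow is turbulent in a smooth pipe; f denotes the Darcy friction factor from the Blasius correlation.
Formula: f = \frac{0.316}{Re^{0.25}}
f = 0.316/37770^0.25 = 0.02267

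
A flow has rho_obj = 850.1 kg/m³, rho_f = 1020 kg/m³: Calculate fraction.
Formula: f_{sub} = \frac{\rho_{obj}}{\rho_f}
fraction = 850.1/1020 = 0.8334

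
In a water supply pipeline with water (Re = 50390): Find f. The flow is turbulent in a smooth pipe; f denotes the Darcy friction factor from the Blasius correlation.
Formula: f = \frac{0.316}{Re^{0.25}}
f = 0.316/50390^0.25 = 0.02109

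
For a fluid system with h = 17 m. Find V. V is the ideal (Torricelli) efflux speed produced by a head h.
Formula: V = \sqrt{2 g h}
V = √(2·9.81·17) = 18.26 m/s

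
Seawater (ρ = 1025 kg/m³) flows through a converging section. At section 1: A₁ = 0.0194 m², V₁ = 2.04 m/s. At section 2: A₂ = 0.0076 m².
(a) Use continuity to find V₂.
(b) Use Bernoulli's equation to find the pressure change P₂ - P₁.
(a) Continuity: A₁V₁=A₂V₂ -> V₂=A₁V₁/A₂=0.0194*2.04/0.0076=5.21 m/s
(b) Bernoulli: P₂-P₁=0.5*rho*(V₁^2-V₂^2)/1000=0.5*1025*(2.04^2-5.21^2)/1000=-11.78 kPa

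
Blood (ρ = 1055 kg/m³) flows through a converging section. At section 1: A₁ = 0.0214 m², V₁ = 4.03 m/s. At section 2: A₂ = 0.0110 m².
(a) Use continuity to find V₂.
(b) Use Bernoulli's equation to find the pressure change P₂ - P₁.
(a) Continuity: A₁V₁=A₂V₂ -> V₂=A₁V₁/A₂=0.0214*4.03/0.0110=7.84 m/s
(b) Bernoulli: P₂-P₁=0.5*rho*(V₁^2-V₂^2)/1000=0.5*1055*(4.03^2-7.84^2)/1000=-23.86 kPa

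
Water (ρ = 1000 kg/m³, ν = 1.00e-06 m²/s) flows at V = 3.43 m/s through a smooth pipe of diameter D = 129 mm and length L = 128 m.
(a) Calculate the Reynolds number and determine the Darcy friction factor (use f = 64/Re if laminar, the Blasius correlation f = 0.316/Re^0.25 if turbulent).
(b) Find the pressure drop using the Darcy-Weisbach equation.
(a) Re = V·D/ν = 3.43·0.129/1.00e-06 = 442470 → turbulent (Re > 4000); f = 0.316/Re^0.25 = 0.316/442470^0.25 = 0.012252 (Blasius is strictly valid for Re ≲ 1e5; used here as the smooth-pipe estimate the problem specifies)
(b) Darcy-Weisbach: ΔP = f·(L/D)·½ρV²/1000 = 0.012252·(128/0.129)·½·1000·3.43²/1000 = 71.51 kPa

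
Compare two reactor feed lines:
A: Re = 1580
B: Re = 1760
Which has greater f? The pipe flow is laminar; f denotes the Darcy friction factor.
f(A) = 0.04051, f(B) = 0.03636. Answer: A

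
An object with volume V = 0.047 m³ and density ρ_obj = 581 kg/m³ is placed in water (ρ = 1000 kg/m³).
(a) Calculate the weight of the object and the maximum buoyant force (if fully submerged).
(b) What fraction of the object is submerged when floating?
(a) W=rho_obj*g*V=581*9.81*0.047=267.9 N; F_B(max)=rho*g*V=1000*9.81*0.047=461.1 N
(b) Floating fraction=rho_obj/rho=581/1000=0.581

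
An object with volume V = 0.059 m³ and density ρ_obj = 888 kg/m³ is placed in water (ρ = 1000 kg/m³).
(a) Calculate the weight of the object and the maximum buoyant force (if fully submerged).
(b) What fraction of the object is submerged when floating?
(a) W=rho_obj*g*V=888*9.81*0.059=514.0 N; F_B(max)=rho*g*V=1000*9.81*0.059=578.8 N
(b) Floating fraction=rho_obj/rho=888/1000=0.888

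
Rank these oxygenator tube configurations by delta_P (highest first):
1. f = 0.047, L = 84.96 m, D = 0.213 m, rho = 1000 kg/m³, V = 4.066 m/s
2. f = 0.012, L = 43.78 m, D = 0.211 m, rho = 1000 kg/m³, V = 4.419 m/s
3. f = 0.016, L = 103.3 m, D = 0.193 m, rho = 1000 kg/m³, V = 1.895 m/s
Case 1: delta_P = 155 kPa
Case 2: delta_P = 24.31 kPa
Case 3: delta_P = 15.38 kPa
Ranking (highest first): 1, 2, 3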